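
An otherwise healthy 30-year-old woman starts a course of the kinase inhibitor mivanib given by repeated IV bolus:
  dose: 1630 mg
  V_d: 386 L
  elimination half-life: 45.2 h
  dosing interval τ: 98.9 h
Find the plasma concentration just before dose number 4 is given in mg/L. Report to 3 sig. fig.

C₀ per dose = Dose / Vd = 1630 / 386 = 4.223 mg/L
k = ln2 / t½ = 0.693147 / 45.2 = 0.01534 h⁻¹
Fraction remaining after one interval: r = e^(−kτ) = e^(−0.01534 × 98.9) = 0.2193
Before dose 4, 3 doses have been given (aged 1τ, 2τ, 3τ).
C_trough = C₀ × (r + r² + … + r^3) = C₀ × r(1−r^3)/(1−r)
        = 4.223 × 0.2193 × (1 − 0.01055) / (1 − 0.2193) = 1.174 mg/L

1.17 mg/L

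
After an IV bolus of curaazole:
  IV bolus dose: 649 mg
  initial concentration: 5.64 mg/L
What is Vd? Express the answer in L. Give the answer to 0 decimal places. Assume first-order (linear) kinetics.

115 L

Vd = Dose / C₀ = 649.0 / 5.64 = 115.1 L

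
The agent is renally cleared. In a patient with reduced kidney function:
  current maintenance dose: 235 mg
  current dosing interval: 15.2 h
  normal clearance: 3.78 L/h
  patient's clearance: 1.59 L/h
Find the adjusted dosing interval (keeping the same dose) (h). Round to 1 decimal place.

To keep the same average steady-state level, dosing rate must scale with clearance.
CL ratio = 1.59 / 3.78 = 0.4206
New interval (same dose) = 15.2 / 0.4206 = 36.14 h

36.1 h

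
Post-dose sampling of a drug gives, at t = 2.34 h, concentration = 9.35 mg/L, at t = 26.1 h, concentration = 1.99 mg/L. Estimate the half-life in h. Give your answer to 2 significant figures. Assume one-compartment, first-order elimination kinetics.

11 h

k = ln(C₁/C₂) / (t₂ − t₁) = ln(9.35/1.99) / (26.1 − 2.34)
  = 1.547 / 23.76 = 0.06511 h⁻¹
t½ = ln2 / k = 0.693147 / 0.06511 = 10.65 h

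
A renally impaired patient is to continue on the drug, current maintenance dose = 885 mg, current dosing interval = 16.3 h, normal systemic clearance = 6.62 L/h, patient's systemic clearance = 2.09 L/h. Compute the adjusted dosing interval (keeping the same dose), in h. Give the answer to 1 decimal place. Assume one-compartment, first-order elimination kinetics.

51.6 h

To keep the same average steady-state level, dosing rate must scale with clearance.
CL ratio = 2.09 / 6.62 = 0.3157
New interval (same dose) = 16.3 / 0.3157 = 51.63 h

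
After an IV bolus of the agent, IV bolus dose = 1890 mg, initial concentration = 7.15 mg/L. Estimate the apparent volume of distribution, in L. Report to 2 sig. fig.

Vd = Dose / C₀ = 1890 / 7.15 = 264.3 L

260 L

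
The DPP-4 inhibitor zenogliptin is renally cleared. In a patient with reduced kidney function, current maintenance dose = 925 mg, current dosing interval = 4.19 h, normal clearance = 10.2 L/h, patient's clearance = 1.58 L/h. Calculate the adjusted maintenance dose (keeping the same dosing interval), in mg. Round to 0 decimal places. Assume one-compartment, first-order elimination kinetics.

143 mg

To keep the same average steady-state level, dosing rate must scale with clearance.
CL ratio = 1.58 / 10.2 = 0.1549
New dose (same interval) = 925 × 0.1549 = 143.3 mg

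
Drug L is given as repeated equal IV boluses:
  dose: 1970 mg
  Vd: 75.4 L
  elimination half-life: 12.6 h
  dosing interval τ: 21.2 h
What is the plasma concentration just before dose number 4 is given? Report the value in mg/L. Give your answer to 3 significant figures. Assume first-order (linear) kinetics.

C₀ per dose = Dose / Vd = 1970 / 75.4 = 26.13 mg/L
k = ln2 / t½ = 0.693147 / 12.6 = 0.05501 h⁻¹
Fraction remaining after one interval: r = e^(−kτ) = e^(−0.05501 × 21.2) = 0.3115
Before dose 4, 3 doses have been given (aged 1τ, 2τ, 3τ).
C_trough = C₀ × (r + r² + … + r^3) = C₀ × r(1−r^3)/(1−r)
        = 26.13 × 0.3115 × (1 − 0.03023) / (1 − 0.3115) = 11.46 mg/L

11.5 mg/L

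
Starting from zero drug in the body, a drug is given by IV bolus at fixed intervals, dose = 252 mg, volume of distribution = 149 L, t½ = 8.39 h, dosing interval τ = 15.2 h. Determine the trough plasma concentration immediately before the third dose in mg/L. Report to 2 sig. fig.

C₀ per dose = Dose / Vd = 252 / 149 = 1.691 mg/L
k = ln2 / t½ = 0.693147 / 8.39 = 0.08262 h⁻¹
Fraction remaining after one interval: r = e^(−kτ) = e^(−0.08262 × 15.2) = 0.2848
Before dose 3, 2 doses have been given (aged 1τ, 2τ).
C_trough = C₀ × (r + r²) = 1.691 × (0.2848 + 0.08111) = 0.6188 mg/L

0.62 mg/L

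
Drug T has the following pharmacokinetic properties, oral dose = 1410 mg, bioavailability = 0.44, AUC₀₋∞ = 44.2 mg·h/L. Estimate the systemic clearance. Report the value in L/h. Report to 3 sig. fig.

CL = F·Dose / AUC = 0.44 × 1410 / 44.2 = 14.04 L/h

14.0 L/h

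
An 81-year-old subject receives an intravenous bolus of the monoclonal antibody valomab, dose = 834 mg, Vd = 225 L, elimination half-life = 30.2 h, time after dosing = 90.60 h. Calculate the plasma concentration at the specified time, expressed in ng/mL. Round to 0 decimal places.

C₀ = Dose / Vd = 834.0 / 225 = 3.707 mg/L
k = ln2 / t½ = 0.693147 / 30.2 = 0.02295 h⁻¹
t / t½ = 90.60 / 30.2 = 3 half-lives
C = C₀ × (1/2)^3 = 3.707 × 0.1250 = 0.4634 mg/L
Convert: 0.4634 mg/L × 1000 = 463.4 ng/mL

463 ng/mL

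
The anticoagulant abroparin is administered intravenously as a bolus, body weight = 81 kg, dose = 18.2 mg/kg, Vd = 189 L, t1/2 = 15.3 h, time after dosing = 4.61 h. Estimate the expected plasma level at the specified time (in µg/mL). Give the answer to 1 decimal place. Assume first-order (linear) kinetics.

Total dose = 18.2 × 81 = 1474 mg
C₀ = Dose / Vd = 1474 / 189 = 7.799 mg/L
k = ln2 / t½ = 0.693147 / 15.3 = 0.04530 h⁻¹
C = C₀ · e^(−k·t) = 7.799 × e^(−0.04530 × 4.61)
  = 7.799 × 0.8115 = 6.329 mg/L
(6.329 mg/L = 6.329 µg/mL)

6.3 µg/mL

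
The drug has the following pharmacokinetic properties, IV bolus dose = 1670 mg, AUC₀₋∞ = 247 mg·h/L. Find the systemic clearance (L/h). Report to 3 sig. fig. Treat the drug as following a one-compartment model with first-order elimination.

6.76 L/h

CL = Dose / AUC = 1670 / 247 = 6.761 L/h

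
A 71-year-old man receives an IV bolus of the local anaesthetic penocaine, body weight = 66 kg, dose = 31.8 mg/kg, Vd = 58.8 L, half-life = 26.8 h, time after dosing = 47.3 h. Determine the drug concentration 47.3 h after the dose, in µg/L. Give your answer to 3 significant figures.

10500 µg/L

Total dose = 31.8 × 66 = 2099 mg
C₀ = Dose / Vd = 2099 / 58.8 = 35.70 mg/L
k = ln2 / t½ = 0.693147 / 26.8 = 0.02586 h⁻¹
C = C₀ · e^(−k·t) = 35.70 × e^(−0.02586 × 47.3)
  = 35.70 × 0.2943 = 10.51 mg/L
Convert: 10.51 mg/L × 1000 = 10510 µg/L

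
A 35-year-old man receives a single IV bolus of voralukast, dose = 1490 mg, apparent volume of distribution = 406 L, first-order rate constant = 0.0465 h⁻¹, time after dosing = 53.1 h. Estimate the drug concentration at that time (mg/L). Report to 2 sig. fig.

C₀ = Dose / Vd = 1490 / 406 = 3.670 mg/L
C = C₀ · e^(−k·t) = 3.670 × e^(−0.04650 × 53.1)
  = 3.670 × 0.08466 = 0.3107 mg/L

0.31 mg/L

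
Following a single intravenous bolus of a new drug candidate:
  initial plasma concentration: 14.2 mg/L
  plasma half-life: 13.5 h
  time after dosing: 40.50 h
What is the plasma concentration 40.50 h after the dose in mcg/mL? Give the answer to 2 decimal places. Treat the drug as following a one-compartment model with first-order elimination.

k = ln2 / t½ = 0.693147 / 13.5 = 0.05134 h⁻¹
t / t½ = 40.50 / 13.5 = 3 half-lives
C = C₀ × (1/2)^3 = 14.20 × 0.1250 = 1.775 mg/L
(1.775 mg/L = 1.775 mcg/mL)

1.78 mcg/mL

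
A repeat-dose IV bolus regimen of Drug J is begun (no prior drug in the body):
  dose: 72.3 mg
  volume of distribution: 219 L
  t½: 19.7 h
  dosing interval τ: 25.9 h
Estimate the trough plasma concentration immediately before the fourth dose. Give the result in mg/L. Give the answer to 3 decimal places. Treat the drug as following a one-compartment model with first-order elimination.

C₀ per dose = Dose / Vd = 72.3 / 219 = 0.3301 mg/L
k = ln2 / t½ = 0.693147 / 19.7 = 0.03519 h⁻¹
Fraction remaining after one interval: r = e^(−kτ) = e^(−0.03519 × 25.9) = 0.4020
Before dose 4, 3 doses have been given (aged 1τ, 2τ, 3τ).
C_trough = C₀ × (r + r² + … + r^3) = C₀ × r(1−r^3)/(1−r)
        = 0.3301 × 0.4020 × (1 − 0.06496) / (1 − 0.4020) = 0.2075 mg/L

0.208 mg/L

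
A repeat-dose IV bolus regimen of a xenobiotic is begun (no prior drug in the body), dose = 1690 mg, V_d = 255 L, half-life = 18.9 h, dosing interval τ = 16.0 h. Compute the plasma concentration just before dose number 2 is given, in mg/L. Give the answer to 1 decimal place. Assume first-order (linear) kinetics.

3.7 mg/L

C₀ per dose = Dose / Vd = 1690 / 255 = 6.627 mg/L
k = ln2 / t½ = 0.693147 / 18.9 = 0.03667 h⁻¹
Fraction remaining after one interval: r = e^(−kτ) = e^(−0.03667 × 16.0) = 0.5561
Before dose 2, 1 dose has been given (aged 1τ).
C_trough = C₀ × r = 6.627 × 0.5561 = 3.685 mg/L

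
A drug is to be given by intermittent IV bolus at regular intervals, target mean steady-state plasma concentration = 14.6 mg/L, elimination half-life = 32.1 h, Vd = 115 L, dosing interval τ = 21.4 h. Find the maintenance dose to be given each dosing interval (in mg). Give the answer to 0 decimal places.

776 mg

k = ln2 / t½ = 0.693147 / 32.1 = 0.02159 h⁻¹
CL = k × Vd = 0.02159 × 115 = 2.483 L/h
At steady state, Dose/τ = Css × CL.
Dose = Css × CL × τ = 14.6 × 2.483 × 21.4 = 775.8 mg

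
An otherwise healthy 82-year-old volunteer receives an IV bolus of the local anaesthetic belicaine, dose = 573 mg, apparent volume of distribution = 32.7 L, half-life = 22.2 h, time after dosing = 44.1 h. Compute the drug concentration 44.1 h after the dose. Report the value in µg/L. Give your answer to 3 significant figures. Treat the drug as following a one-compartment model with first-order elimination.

4420 µg/L

C₀ = Dose / Vd = 573.0 / 32.7 = 17.52 mg/L
k = ln2 / t½ = 0.693147 / 22.2 = 0.03122 h⁻¹
C = C₀ · e^(−k·t) = 17.52 × e^(−0.03122 × 44.1)
  = 17.52 × 0.2524 = 4.422 mg/L
Convert: 4.422 mg/L × 1000 = 4422 µg/L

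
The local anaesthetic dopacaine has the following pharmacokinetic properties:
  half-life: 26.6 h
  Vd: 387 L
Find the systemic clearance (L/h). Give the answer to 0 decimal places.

k = ln2 / t½ = 0.693147 / 26.6 = 0.02606 h⁻¹
CL = k × Vd = 0.02606 × 387 = 10.09 L/h

10 L/h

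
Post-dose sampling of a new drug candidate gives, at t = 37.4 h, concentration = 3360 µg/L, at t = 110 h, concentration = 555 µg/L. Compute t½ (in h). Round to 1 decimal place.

27.9 h

k = ln(C₁/C₂) / (t₂ − t₁) = ln(3360/555) / (110 − 37.4)
  = 1.801 / 72.60 = 0.02481 h⁻¹
t½ = ln2 / k = 0.693147 / 0.02481 = 27.94 h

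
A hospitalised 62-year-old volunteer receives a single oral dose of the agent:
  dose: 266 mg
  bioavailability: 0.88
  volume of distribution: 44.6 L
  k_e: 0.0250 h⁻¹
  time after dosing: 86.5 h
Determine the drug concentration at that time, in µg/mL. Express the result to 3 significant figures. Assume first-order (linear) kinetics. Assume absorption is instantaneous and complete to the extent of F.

0.604 µg/mL

Amount reaching circulation = F × Dose = 0.88 × 266.0 = 234.1 mg
C₀ = F·Dose / Vd = 234.1 / 44.6 = 5.249 mg/L
C = C₀ · e^(−k·t) = 5.249 × e^(−0.02500 × 86.5)
  = 5.249 × 0.1150 = 0.6036 mg/L
(0.6036 mg/L = 0.6036 µg/mL)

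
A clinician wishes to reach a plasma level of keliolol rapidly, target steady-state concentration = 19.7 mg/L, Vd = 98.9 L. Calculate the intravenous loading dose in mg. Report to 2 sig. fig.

LD = Css × Vd = 19.7 × 98.9 = 1948 mg

1900 mg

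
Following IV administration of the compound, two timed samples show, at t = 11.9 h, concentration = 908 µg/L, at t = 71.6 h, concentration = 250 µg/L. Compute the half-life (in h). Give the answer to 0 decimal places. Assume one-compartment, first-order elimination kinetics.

k = ln(C₁/C₂) / (t₂ − t₁) = ln(908/250) / (71.6 − 11.9)
  = 1.290 / 59.70 = 0.02161 h⁻¹
t½ = ln2 / k = 0.693147 / 0.02161 = 32.08 h

32 h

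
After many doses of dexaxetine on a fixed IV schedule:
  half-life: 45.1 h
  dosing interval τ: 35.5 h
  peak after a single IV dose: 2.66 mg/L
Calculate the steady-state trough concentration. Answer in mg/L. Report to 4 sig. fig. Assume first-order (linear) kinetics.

3.666 mg/L

k = ln2 / t½ = 0.693147 / 45.1 = 0.01537 h⁻¹
e^(−kτ) = e^(−0.01537 × 35.5) = 0.5795
Accumulation ratio R = 1 / (1 − e^(−kτ)) = 1 / (1 − 0.5795) = 2.378
Steady-state trough = C₀ × R × e^(−kτ) = 2.66 × 2.378 × 0.5795 = 3.666 mg/L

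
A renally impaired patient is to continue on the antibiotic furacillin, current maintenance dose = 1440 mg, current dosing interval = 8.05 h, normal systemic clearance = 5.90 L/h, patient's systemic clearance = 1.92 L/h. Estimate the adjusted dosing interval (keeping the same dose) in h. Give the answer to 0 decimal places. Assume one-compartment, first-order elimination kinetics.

To keep the same average steady-state level, dosing rate must scale with clearance.
CL ratio = 1.92 / 5.90 = 0.3254
New interval (same dose) = 8.05 / 0.3254 = 24.74 h

25 h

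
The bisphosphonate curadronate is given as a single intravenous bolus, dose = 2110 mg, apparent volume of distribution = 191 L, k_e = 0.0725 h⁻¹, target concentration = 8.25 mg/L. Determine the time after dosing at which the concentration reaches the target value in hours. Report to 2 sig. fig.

4.0 h

C₀ = Dose / Vd = 2110 / 191 = 11.05 mg/L
t = ln(C₀ / C) / k = ln(11.05 / 8.25) / 0.07250
  = ln(1.339) / 0.07250 = 0.2919 / 0.07250 = 4.026 h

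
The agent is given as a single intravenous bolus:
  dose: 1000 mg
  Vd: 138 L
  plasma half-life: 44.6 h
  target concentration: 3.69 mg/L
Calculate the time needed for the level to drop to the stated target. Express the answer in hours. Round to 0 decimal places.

43 h

C₀ = Dose / Vd = 1000 / 138 = 7.246 mg/L
k = ln2 / t½ = 0.693147 / 44.6 = 0.01554 h⁻¹
t = ln(C₀ / C) / k = ln(7.246 / 3.69) / 0.01554
  = ln(1.964) / 0.01554 = 0.6750 / 0.01554 = 43.44 h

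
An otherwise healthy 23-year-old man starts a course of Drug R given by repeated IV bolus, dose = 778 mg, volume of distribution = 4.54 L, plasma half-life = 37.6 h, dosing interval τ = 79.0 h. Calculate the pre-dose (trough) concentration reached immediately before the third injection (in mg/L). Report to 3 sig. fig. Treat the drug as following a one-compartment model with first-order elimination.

49.3 mg/L

C₀ per dose = Dose / Vd = 778 / 4.54 = 171.4 mg/L
k = ln2 / t½ = 0.693147 / 37.6 = 0.01843 h⁻¹
Fraction remaining after one interval: r = e^(−kτ) = e^(−0.01843 × 79.0) = 0.2332
Before dose 3, 2 doses have been given (aged 1τ, 2τ).
C_trough = C₀ × (r + r²) = 171.4 × (0.2332 + 0.05438) = 49.29 mg/L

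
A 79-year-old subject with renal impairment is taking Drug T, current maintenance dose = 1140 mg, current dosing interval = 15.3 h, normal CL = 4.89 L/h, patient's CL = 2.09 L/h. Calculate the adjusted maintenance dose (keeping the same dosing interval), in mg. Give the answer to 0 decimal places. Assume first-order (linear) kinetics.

To keep the same average steady-state level, dosing rate must scale with clearance.
CL ratio = 2.09 / 4.89 = 0.4274
New dose (same interval) = 1140 × 0.4274 = 487.2 mg

487 mg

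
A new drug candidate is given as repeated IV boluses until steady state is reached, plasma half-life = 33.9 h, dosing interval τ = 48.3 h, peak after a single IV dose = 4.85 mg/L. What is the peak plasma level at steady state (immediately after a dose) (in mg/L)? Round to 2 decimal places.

k = ln2 / t½ = 0.693147 / 33.9 = 0.02045 h⁻¹
e^(−kτ) = e^(−0.02045 × 48.3) = 0.3724
Accumulation ratio R = 1 / (1 − e^(−kτ)) = 1 / (1 − 0.3724) = 1.593
Steady-state peak = C₀ × R = 4.85 × 1.593 = 7.726 mg/L

7.73 mg/L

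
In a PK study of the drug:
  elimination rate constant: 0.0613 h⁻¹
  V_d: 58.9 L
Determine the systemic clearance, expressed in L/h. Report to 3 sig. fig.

3.61 L/h

CL = k × Vd = 0.0613 × 58.9 = 3.611 L/h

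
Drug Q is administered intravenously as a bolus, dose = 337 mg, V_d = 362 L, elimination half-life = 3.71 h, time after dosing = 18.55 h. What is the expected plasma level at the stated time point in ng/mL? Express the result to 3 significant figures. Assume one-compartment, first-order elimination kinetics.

29.1 ng/mL

C₀ = Dose / Vd = 337.0 / 362 = 0.9309 mg/L
k = ln2 / t½ = 0.693147 / 3.71 = 0.1868 h⁻¹
t / t½ = 18.55 / 3.71 = 5 half-lives
C = C₀ × (1/2)^5 = 0.9309 × 0.03125 = 0.02909 mg/L
Convert: 0.02909 mg/L × 1000 = 29.09 ng/mL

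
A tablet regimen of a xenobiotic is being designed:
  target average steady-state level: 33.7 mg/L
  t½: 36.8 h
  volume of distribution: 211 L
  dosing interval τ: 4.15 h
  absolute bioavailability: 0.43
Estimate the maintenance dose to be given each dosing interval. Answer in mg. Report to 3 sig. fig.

1290 mg

k = ln2 / t½ = 0.693147 / 36.8 = 0.01884 h⁻¹
CL = k × Vd = 0.01884 × 211 = 3.975 L/h
At steady state, F × (Dose/τ) = Css × CL.
Dose = Css × CL × τ / F = 33.7 × 3.975 × 4.15 / 0.43 = 1293 mg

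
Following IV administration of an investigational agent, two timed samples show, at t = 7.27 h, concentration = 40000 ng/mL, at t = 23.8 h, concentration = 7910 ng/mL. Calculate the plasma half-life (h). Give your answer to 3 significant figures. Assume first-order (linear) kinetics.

7.07 h

k = ln(C₁/C₂) / (t₂ − t₁) = ln(40000/7910) / (23.8 − 7.27)
  = 1.621 / 16.53 = 0.09806 h⁻¹
t½ = ln2 / k = 0.693147 / 0.09806 = 7.069 h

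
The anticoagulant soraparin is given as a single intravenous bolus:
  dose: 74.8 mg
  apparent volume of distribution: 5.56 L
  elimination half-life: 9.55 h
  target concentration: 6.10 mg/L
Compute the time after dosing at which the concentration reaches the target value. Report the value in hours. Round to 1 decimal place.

C₀ = Dose / Vd = 74.80 / 5.56 = 13.45 mg/L
k = ln2 / t½ = 0.693147 / 9.55 = 0.07258 h⁻¹
t = ln(C₀ / C) / k = ln(13.45 / 6.10) / 0.07258
  = ln(2.205) / 0.07258 = 0.7907 / 0.07258 = 10.89 h

10.9 h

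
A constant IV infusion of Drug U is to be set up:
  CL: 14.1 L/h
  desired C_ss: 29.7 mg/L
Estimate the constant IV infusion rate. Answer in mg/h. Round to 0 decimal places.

419 mg/h

At steady state, infusion rate R₀ = Css × CL = 29.7 × 14.10 = 418.8 mg/h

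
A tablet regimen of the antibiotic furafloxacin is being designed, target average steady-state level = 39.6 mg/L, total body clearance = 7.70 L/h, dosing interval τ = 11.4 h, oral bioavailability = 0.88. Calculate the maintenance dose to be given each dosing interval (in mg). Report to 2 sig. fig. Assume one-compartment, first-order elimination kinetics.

At steady state, F × (Dose/τ) = Css × CL.
Dose = Css × CL × τ / F = 39.6 × 7.700 × 11.4 / 0.88 = 3950 mg

4000 mg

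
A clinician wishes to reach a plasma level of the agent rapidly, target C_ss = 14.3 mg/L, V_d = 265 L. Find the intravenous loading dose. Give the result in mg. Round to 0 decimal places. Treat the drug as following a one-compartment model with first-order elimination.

3790 mg

LD = Css × Vd = 14.3 × 265 = 3790 mg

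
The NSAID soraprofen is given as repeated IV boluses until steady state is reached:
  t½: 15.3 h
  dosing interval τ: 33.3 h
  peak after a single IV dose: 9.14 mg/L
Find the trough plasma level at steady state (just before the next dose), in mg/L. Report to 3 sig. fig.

k = ln2 / t½ = 0.693147 / 15.3 = 0.04530 h⁻¹
e^(−kτ) = e^(−0.04530 × 33.3) = 0.2212
Accumulation ratio R = 1 / (1 − e^(−kτ)) = 1 / (1 − 0.2212) = 1.284
Steady-state trough = C₀ × R × e^(−kτ) = 9.14 × 1.284 × 0.2212 = 2.596 mg/L

2.60 mg/L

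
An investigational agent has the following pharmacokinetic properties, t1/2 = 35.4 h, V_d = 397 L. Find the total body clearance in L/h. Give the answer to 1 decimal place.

7.8 L/h

k = ln2 / t½ = 0.693147 / 35.4 = 0.01958 h⁻¹
CL = k × Vd = 0.01958 × 397 = 7.773 L/h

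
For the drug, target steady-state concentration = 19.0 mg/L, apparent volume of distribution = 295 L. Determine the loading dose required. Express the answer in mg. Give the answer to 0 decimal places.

LD = Css × Vd = 19.0 × 295 = 5605 mg

5605 mg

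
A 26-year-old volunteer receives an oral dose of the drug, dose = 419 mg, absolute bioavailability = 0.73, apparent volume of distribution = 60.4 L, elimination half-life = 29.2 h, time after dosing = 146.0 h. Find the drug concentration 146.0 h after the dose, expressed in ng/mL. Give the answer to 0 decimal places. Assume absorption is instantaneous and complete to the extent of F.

158 ng/mL

Amount reaching circulation = F × Dose = 0.73 × 419.0 = 305.9 mg
C₀ = F·Dose / Vd = 305.9 / 60.4 = 5.065 mg/L
k = ln2 / t½ = 0.693147 / 29.2 = 0.02374 h⁻¹
t / t½ = 146.0 / 29.2 = 5 half-lives
C = C₀ × (1/2)^5 = 5.065 × 0.03125 = 0.1583 mg/L
Convert: 0.1583 mg/L × 1000 = 158.3 ng/mL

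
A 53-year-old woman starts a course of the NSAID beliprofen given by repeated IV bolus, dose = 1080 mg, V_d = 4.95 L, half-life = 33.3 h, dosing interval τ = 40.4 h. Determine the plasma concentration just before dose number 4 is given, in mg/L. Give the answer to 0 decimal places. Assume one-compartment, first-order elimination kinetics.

C₀ per dose = Dose / Vd = 1080 / 4.95 = 218.2 mg/L
k = ln2 / t½ = 0.693147 / 33.3 = 0.02082 h⁻¹
Fraction remaining after one interval: r = e^(−kτ) = e^(−0.02082 × 40.4) = 0.4312
Before dose 4, 3 doses have been given (aged 1τ, 2τ, 3τ).
C_trough = C₀ × (r + r² + … + r^3) = C₀ × r(1−r^3)/(1−r)
        = 218.2 × 0.4312 × (1 − 0.08017) / (1 − 0.4312) = 152.2 mg/L

152 mg/L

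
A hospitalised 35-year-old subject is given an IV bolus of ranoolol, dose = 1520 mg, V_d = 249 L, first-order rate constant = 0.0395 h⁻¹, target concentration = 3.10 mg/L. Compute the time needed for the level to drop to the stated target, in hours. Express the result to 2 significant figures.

C₀ = Dose / Vd = 1520 / 249 = 6.104 mg/L
t = ln(C₀ / C) / k = ln(6.104 / 3.10) / 0.03950
  = ln(1.969) / 0.03950 = 0.6775 / 0.03950 = 17.15 h

17 h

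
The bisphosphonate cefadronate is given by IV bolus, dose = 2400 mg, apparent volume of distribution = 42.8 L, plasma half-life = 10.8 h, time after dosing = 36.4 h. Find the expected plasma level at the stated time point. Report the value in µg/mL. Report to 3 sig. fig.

5.42 µg/mL

C₀ = Dose / Vd = 2400 / 42.8 = 56.07 mg/L
k = ln2 / t½ = 0.693147 / 10.8 = 0.06418 h⁻¹
C = C₀ · e^(−k·t) = 56.07 × e^(−0.06418 × 36.4)
  = 56.07 × 0.09670 = 5.422 mg/L
(5.422 mg/L = 5.422 µg/mL)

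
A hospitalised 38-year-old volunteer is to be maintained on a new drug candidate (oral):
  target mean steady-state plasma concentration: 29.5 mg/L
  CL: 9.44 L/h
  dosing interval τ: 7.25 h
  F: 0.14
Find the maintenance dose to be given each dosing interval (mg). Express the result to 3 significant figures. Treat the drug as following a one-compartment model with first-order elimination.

14400 mg

At steady state, F × (Dose/τ) = Css × CL.
Dose = Css × CL × τ / F = 29.5 × 9.440 × 7.25 / 0.14 = 14420 mg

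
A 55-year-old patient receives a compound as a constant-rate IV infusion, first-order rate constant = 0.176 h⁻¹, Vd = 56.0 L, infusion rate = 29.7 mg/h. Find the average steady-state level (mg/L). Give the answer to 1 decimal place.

3.0 mg/L

CL = k × Vd = 0.1760 × 56.0 = 9.856 L/h
At steady state Css = R₀ / CL = 29.7 / 9.856 = 3.013 mg/L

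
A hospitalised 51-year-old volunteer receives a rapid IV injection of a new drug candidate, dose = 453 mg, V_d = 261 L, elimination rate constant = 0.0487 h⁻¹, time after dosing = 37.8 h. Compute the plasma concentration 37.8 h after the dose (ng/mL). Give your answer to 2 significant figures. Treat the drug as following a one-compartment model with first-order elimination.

280 ng/mL

C₀ = Dose / Vd = 453.0 / 261 = 1.736 mg/L
C = C₀ · e^(−k·t) = 1.736 × e^(−0.04870 × 37.8)
  = 1.736 × 0.1587 = 0.2755 mg/L
Convert: 0.2755 mg/L × 1000 = 275.5 ng/mL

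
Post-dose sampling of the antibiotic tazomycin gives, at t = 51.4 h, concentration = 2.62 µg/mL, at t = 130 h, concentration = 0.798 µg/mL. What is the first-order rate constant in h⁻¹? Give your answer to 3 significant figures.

k = ln(C₁/C₂) / (t₂ − t₁) = ln(2.62/0.798) / (130 − 51.4)
  = 1.189 / 78.60 = 0.01513 h⁻¹

0.0151 h⁻¹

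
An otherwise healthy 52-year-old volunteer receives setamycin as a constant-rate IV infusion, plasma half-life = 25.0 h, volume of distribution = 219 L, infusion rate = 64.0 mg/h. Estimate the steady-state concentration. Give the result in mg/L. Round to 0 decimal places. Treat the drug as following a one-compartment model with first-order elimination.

k = ln2 / t½ = 0.693147 / 25.0 = 0.02773 h⁻¹
CL = k × Vd = 0.02773 × 219 = 6.073 L/h
At steady state Css = R₀ / CL = 64.0 / 6.073 = 10.54 mg/L

11 mg/L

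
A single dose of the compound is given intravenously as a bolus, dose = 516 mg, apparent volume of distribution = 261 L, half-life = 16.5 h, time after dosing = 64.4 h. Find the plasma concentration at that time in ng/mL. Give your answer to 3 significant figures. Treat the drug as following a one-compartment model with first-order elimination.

132 ng/mL

C₀ = Dose / Vd = 516.0 / 261 = 1.977 mg/L
k = ln2 / t½ = 0.693147 / 16.5 = 0.04201 h⁻¹
C = C₀ · e^(−k·t) = 1.977 × e^(−0.04201 × 64.4)
  = 1.977 × 0.06684 = 0.1321 mg/L
Convert: 0.1321 mg/L × 1000 = 132.1 ng/mL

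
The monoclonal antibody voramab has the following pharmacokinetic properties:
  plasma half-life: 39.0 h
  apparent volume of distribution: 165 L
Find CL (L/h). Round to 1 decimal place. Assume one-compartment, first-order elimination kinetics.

k = ln2 / t½ = 0.693147 / 39.0 = 0.01777 h⁻¹
CL = k × Vd = 0.01777 × 165 = 2.932 L/h

2.9 L/h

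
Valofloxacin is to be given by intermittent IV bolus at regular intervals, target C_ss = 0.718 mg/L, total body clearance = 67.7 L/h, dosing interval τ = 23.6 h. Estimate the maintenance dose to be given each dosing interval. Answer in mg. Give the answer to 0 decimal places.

1147 mg

At steady state, Dose/τ = Css × CL.
Dose = Css × CL × τ = 0.718 × 67.70 × 23.6 = 1147 mg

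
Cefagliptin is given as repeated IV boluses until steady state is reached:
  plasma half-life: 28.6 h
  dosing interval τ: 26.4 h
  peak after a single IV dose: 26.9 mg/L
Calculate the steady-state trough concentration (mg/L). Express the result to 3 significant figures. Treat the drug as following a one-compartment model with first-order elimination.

30.0 mg/L

k = ln2 / t½ = 0.693147 / 28.6 = 0.02424 h⁻¹
e^(−kτ) = e^(−0.02424 × 26.4) = 0.5273
Accumulation ratio R = 1 / (1 − e^(−kτ)) = 1 / (1 − 0.5273) = 2.116
Steady-state trough = C₀ × R × e^(−kτ) = 26.9 × 2.116 × 0.5273 = 30.01 mg/L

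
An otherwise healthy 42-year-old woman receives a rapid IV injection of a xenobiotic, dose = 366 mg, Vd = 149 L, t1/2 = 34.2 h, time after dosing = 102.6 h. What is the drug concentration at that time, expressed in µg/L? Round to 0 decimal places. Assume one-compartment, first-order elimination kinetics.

C₀ = Dose / Vd = 366.0 / 149 = 2.456 mg/L
k = ln2 / t½ = 0.693147 / 34.2 = 0.02027 h⁻¹
t / t½ = 102.6 / 34.2 = 3 half-lives
C = C₀ × (1/2)^3 = 2.456 × 0.1250 = 0.3070 mg/L
Convert: 0.3070 mg/L × 1000 = 307.0 µg/L

307 µg/L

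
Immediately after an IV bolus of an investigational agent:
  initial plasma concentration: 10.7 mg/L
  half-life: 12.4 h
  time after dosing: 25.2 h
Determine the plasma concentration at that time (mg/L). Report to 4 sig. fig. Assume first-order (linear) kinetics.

k = ln2 / t½ = 0.693147 / 12.4 = 0.05590 h⁻¹
C = C₀ · e^(−k·t) = 10.70 × e^(−0.05590 × 25.2)
  = 10.70 × 0.2445 = 2.616 mg/L

2.616 mg/L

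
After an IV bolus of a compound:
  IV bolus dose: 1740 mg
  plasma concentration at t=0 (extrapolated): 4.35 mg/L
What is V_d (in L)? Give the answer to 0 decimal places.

400 L

Vd = Dose / C₀ = 1740 / 4.35 = 400.0 L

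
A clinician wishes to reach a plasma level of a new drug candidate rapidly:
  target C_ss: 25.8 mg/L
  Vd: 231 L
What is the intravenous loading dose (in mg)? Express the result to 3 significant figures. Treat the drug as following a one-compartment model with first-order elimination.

5960 mg

LD = Css × Vd = 25.8 × 231 = 5960 mg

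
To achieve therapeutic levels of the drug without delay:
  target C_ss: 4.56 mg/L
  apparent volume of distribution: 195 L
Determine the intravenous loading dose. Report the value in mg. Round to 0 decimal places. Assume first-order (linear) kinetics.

LD = Css × Vd = 4.56 × 195 = 889.2 mg

889 mg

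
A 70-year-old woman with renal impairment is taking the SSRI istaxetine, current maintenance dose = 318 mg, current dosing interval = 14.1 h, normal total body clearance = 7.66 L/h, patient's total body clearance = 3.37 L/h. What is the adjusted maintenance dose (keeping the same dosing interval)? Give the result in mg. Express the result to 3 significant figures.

140 mg

To keep the same average steady-state level, dosing rate must scale with clearance.
CL ratio = 3.37 / 7.66 = 0.4399
New dose (same interval) = 318 × 0.4399 = 139.9 mg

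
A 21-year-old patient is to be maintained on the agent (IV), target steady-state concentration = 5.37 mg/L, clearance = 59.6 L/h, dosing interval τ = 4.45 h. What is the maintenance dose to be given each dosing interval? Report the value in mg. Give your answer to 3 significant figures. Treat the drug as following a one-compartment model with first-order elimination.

1420 mg

At steady state, Dose/τ = Css × CL.
Dose = Css × CL × τ = 5.37 × 59.60 × 4.45 = 1424 mg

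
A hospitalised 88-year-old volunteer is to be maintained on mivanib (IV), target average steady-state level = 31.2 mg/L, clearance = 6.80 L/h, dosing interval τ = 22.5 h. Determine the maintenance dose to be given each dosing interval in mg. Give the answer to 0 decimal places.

4774 mg

At steady state, Dose/τ = Css × CL.
Dose = Css × CL × τ = 31.2 × 6.800 × 22.5 = 4774 mg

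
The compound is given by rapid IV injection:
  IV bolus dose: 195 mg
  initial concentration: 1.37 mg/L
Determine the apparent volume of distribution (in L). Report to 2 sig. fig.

Vd = Dose / C₀ = 195.0 / 1.37 = 142.3 L

140 L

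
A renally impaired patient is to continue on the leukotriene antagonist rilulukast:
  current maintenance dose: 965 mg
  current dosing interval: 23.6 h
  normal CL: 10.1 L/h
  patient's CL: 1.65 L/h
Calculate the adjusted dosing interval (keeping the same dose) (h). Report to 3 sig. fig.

144 h

To keep the same average steady-state level, dosing rate must scale with clearance.
CL ratio = 1.65 / 10.1 = 0.1634
New interval (same dose) = 23.6 / 0.1634 = 144.4 h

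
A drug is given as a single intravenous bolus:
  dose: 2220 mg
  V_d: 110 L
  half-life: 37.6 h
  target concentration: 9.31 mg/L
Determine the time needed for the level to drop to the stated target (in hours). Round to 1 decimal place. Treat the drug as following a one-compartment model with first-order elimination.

42.0 h

C₀ = Dose / Vd = 2220 / 110 = 20.18 mg/L
k = ln2 / t½ = 0.693147 / 37.6 = 0.01843 h⁻¹
t = ln(C₀ / C) / k = ln(20.18 / 9.31) / 0.01843
  = ln(2.168) / 0.01843 = 0.7738 / 0.01843 = 41.99 h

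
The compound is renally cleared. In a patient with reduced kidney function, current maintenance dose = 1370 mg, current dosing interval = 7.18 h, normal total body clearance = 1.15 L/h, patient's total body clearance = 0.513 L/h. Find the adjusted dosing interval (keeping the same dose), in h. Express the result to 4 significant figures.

To keep the same average steady-state level, dosing rate must scale with clearance.
CL ratio = 0.513 / 1.15 = 0.4461
New interval (same dose) = 7.18 / 0.4461 = 16.10 h

16.10 h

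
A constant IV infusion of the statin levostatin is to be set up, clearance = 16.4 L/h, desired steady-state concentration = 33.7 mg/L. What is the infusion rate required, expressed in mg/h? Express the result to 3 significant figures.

553 mg/h

At steady state, infusion rate R₀ = Css × CL = 33.7 × 16.40 = 552.7 mg/h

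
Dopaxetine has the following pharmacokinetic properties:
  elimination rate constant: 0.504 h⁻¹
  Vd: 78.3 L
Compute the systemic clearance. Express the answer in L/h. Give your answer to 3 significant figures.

CL = k × Vd = 0.504 × 78.3 = 39.46 L/h

39.5 L/h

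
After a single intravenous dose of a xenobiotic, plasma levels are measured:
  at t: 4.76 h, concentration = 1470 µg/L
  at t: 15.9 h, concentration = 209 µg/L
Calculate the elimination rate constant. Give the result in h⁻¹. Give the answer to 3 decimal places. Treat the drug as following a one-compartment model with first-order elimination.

k = ln(C₁/C₂) / (t₂ − t₁) = ln(1470/209) / (15.9 − 4.76)
  = 1.951 / 11.14 = 0.1751 h⁻¹

0.175 h⁻¹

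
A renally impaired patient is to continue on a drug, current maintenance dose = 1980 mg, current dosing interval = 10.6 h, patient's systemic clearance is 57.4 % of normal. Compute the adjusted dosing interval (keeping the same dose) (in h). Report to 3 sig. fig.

18.5 h

To keep the same average steady-state level, dosing rate must scale with clearance.
CL ratio = 57.4 / 100 = 0.5740
New interval (same dose) = 10.6 / 0.5740 = 18.47 h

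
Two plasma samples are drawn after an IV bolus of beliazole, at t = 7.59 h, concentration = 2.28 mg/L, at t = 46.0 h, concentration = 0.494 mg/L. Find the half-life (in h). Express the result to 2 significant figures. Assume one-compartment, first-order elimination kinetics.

17 h

k = ln(C₁/C₂) / (t₂ − t₁) = ln(2.28/0.494) / (46.0 − 7.59)
  = 1.529 / 38.41 = 0.03981 h⁻¹
t½ = ln2 / k = 0.693147 / 0.03981 = 17.41 h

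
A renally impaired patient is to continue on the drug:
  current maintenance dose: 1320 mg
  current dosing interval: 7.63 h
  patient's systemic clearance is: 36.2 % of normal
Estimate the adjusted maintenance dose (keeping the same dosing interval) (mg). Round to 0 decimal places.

To keep the same average steady-state level, dosing rate must scale with clearance.
CL ratio = 36.2 / 100 = 0.3620
New dose (same interval) = 1320 × 0.3620 = 477.8 mg

478 mg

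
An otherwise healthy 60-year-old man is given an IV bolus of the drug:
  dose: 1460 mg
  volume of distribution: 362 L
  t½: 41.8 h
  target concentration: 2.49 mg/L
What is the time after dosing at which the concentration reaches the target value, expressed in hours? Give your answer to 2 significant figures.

C₀ = Dose / Vd = 1460 / 362 = 4.033 mg/L
k = ln2 / t½ = 0.693147 / 41.8 = 0.01658 h⁻¹
t = ln(C₀ / C) / k = ln(4.033 / 2.49) / 0.01658
  = ln(1.620) / 0.01658 = 0.4824 / 0.01658 = 29.10 h

29 h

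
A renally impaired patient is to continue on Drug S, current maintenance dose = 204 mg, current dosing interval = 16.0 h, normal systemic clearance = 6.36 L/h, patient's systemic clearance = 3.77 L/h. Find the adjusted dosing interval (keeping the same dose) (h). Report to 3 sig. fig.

27.0 h

To keep the same average steady-state level, dosing rate must scale with clearance.
CL ratio = 3.77 / 6.36 = 0.5928
New interval (same dose) = 16.0 / 0.5928 = 26.99 h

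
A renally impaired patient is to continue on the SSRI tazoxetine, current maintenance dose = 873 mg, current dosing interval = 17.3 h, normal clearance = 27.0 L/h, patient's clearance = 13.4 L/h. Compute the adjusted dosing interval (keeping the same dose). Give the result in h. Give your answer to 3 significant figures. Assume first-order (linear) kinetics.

To keep the same average steady-state level, dosing rate must scale with clearance.
CL ratio = 13.4 / 27.0 = 0.4963
New interval (same dose) = 17.3 / 0.4963 = 34.86 h

34.9 h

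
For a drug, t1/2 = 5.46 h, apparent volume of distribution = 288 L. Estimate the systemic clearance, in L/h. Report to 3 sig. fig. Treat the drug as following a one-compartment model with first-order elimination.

36.6 L/h

k = ln2 / t½ = 0.693147 / 5.46 = 0.1270 h⁻¹
CL = k × Vd = 0.1270 × 288 = 36.58 L/h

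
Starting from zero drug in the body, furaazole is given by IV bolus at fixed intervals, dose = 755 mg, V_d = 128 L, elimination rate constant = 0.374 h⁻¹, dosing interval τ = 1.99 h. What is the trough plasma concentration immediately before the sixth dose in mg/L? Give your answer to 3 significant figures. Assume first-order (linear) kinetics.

5.21 mg/L

C₀ per dose = Dose / Vd = 755 / 128 = 5.898 mg/L
Fraction remaining after one interval: r = e^(−kτ) = e^(−0.3740 × 1.99) = 0.4751
Before dose 6, 5 doses have been given (aged 1τ, 2τ, 3τ, 4τ, 5τ).
C_trough = C₀ × (r + r² + … + r^5) = C₀ × r(1−r^5)/(1−r)
        = 5.898 × 0.4751 × (1 − 0.02421) / (1 − 0.4751) = 5.209 mg/L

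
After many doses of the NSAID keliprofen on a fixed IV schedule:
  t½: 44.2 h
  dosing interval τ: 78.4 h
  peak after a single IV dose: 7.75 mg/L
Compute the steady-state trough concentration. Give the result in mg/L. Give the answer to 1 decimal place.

3.2 mg/L

k = ln2 / t½ = 0.693147 / 44.2 = 0.01568 h⁻¹
e^(−kτ) = e^(−0.01568 × 78.4) = 0.2925
Accumulation ratio R = 1 / (1 − e^(−kτ)) = 1 / (1 − 0.2925) = 1.413
Steady-state trough = C₀ × R × e^(−kτ) = 7.75 × 1.413 × 0.2925 = 3.203 mg/L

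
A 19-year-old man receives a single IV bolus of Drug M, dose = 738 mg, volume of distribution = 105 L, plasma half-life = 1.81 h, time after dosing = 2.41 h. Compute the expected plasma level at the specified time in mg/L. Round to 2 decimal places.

2.79 mg/L

C₀ = Dose / Vd = 738.0 / 105 = 7.029 mg/L
k = ln2 / t½ = 0.693147 / 1.81 = 0.3830 h⁻¹
C = C₀ · e^(−k·t) = 7.029 × e^(−0.3830 × 2.41)
  = 7.029 × 0.3973 = 2.793 mg/L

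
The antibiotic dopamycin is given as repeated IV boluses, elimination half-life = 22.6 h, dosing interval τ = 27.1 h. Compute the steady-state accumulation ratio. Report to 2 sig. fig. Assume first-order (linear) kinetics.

1.8

k = ln2 / t½ = 0.693147 / 22.6 = 0.03067 h⁻¹
e^(−kτ) = e^(−0.03067 × 27.1) = 0.4355
Accumulation ratio R = 1 / (1 − e^(−kτ)) = 1 / (1 − 0.4355) = 1.771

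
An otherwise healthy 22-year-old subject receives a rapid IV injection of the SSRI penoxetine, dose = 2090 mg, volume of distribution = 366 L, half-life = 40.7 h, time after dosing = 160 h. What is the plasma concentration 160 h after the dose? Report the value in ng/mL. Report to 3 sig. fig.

374 ng/mL

C₀ = Dose / Vd = 2090 / 366 = 5.710 mg/L
k = ln2 / t½ = 0.693147 / 40.7 = 0.01703 h⁻¹
C = C₀ · e^(−k·t) = 5.710 × e^(−0.01703 × 160)
  = 5.710 × 0.06556 = 0.3743 mg/L
Convert: 0.3743 mg/L × 1000 = 374.3 ng/mL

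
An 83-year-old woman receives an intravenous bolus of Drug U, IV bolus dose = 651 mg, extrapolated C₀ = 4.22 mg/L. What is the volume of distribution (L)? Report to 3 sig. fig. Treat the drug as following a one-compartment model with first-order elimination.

154 L

Vd = Dose / C₀ = 651.0 / 4.22 = 154.3 L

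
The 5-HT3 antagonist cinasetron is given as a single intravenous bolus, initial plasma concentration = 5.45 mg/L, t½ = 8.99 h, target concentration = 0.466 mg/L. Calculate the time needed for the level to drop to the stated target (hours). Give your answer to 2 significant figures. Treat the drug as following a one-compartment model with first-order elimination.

k = ln2 / t½ = 0.693147 / 8.99 = 0.07710 h⁻¹
t = ln(C₀ / C) / k = ln(5.450 / 0.466) / 0.07710
  = ln(11.70) / 0.07710 = 2.460 / 0.07710 = 31.91 h

32 h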